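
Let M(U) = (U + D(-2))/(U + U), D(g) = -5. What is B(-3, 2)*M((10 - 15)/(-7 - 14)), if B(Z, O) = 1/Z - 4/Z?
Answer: -10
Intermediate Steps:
B(Z, O) = -3/Z (B(Z, O) = 1/Z - 4/Z = -3/Z)
M(U) = (-5 + U)/(2*U) (M(U) = (U - 5)/(U + U) = (-5 + U)/((2*U)) = (-5 + U)*(1/(2*U)) = (-5 + U)/(2*U))
B(-3, 2)*M((10 - 15)/(-7 - 14)) = (-3/(-3))*((-5 + (10 - 15)/(-7 - 14))/(2*(((10 - 15)/(-7 - 14))))) = (-3*(-⅓))*((-5 - 5/(-21))/(2*((-5/(-21))))) = 1*((-5 - 5*(-1/21))/(2*((-5*(-1/21))))) = 1*((-5 + 5/21)/(2*(5/21))) = 1*((½)*(21/5)*(-100/21)) = 1*(-10) = -10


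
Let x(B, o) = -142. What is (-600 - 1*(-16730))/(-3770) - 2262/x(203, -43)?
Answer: 311864/26767 ≈ 11.651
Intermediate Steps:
(-600 - 1*(-16730))/(-3770) - 2262/x(203, -43) = (-600 - 1*(-16730))/(-3770) - 2262/(-142) = (-600 + 16730)*(-1/3770) - 2262*(-1/142) = 16130*(-1/3770) + 1131/71 = -1613/377 + 1131/71 = 311864/26767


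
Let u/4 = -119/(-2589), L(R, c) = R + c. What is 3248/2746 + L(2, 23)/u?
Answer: 89640449/653548 ≈ 137.16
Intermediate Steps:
u = 476/2589 (u = 4*(-119/(-2589)) = 4*(-119*(-1/2589)) = 4*(119/2589) = 476/2589 ≈ 0.18385)
3248/2746 + L(2, 23)/u = 3248/2746 + (2 + 23)/(476/2589) = 3248*(1/2746) + 25*(2589/476) = 1624/1373 + 64725/476 = 89640449/653548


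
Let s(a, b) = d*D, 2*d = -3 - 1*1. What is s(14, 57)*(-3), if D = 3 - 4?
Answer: -6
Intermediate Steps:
D = -1
d = -2 (d = (-3 - 1*1)/2 = (-3 - 1)/2 = (1/2)*(-4) = -2)
s(a, b) = 2 (s(a, b) = -2*(-1) = 2)
s(14, 57)*(-3) = 2*(-3) = -6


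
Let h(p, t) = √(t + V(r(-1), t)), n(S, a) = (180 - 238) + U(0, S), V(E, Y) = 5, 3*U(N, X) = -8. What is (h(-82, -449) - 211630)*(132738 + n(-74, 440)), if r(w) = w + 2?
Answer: -84235512160/3 + 796064*I*√111/3 ≈ -2.8079e+10 + 2.7957e+6*I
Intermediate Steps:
r(w) = 2 + w
U(N, X) = -8/3 (U(N, X) = (⅓)*(-8) = -8/3)
n(S, a) = -182/3 (n(S, a) = (180 - 238) - 8/3 = -58 - 8/3 = -182/3)
h(p, t) = √(5 + t) (h(p, t) = √(t + 5) = √(5 + t))
(h(-82, -449) - 211630)*(132738 + n(-74, 440)) = (√(5 - 449) - 211630)*(132738 - 182/3) = (√(-444) - 211630)*(398032/3) = (2*I*√111 - 211630)*(398032/3) = (-211630 + 2*I*√111)*(398032/3) = -84235512160/3 + 796064*I*√111/3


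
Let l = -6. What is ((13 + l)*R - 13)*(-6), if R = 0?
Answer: 78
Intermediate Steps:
((13 + l)*R - 13)*(-6) = ((13 - 6)*0 - 13)*(-6) = (7*0 - 13)*(-6) = (0 - 13)*(-6) = -13*(-6) = 78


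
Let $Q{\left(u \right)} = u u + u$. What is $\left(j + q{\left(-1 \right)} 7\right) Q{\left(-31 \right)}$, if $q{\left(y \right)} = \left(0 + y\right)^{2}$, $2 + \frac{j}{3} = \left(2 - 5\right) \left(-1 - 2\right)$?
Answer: $26040$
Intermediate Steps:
$j = 21$ ($j = -6 + 3 \left(2 - 5\right) \left(-1 - 2\right) = -6 + 3 \left(\left(-3\right) \left(-3\right)\right) = -6 + 3 \cdot 9 = -6 + 27 = 21$)
$Q{\left(u \right)} = u + u^{2}$ ($Q{\left(u \right)} = u^{2} + u = u + u^{2}$)
$q{\left(y \right)} = y^{2}$
$\left(j + q{\left(-1 \right)} 7\right) Q{\left(-31 \right)} = \left(21 + \left(-1\right)^{2} \cdot 7\right) \left(- 31 \left(1 - 31\right)\right) = \left(21 + 1 \cdot 7\right) \left(\left(-31\right) \left(-30\right)\right) = \left(21 + 7\right) 930 = 28 \cdot 930 = 26040$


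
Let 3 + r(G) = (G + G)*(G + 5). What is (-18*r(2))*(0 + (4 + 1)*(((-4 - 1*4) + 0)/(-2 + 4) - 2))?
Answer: 13500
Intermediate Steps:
r(G) = -3 + 2*G*(5 + G) (r(G) = -3 + (G + G)*(G + 5) = -3 + (2*G)*(5 + G) = -3 + 2*G*(5 + G))
(-18*r(2))*(0 + (4 + 1)*(((-4 - 1*4) + 0)/(-2 + 4) - 2)) = (-18*(-3 + 2*2² + 10*2))*(0 + (4 + 1)*(((-4 - 1*4) + 0)/(-2 + 4) - 2)) = (-18*(-3 + 2*4 + 20))*(0 + 5*(((-4 - 4) + 0)/2 - 2)) = (-18*(-3 + 8 + 20))*(0 + 5*((-8 + 0)*(½) - 2)) = (-18*25)*(0 + 5*(-8*½ - 2)) = -450*(0 + 5*(-4 - 2)) = -450*(0 + 5*(-6)) = -450*(0 - 30) = -450*(-30) = 13500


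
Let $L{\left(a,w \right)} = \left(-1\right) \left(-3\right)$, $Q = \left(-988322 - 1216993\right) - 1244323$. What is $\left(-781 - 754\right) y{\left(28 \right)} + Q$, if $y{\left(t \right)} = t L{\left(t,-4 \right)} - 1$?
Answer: $-3577043$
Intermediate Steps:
$Q = -3449638$ ($Q = -2205315 - 1244323 = -3449638$)
$L{\left(a,w \right)} = 3$
$y{\left(t \right)} = -1 + 3 t$ ($y{\left(t \right)} = t 3 - 1 = 3 t - 1 = -1 + 3 t$)
$\left(-781 - 754\right) y{\left(28 \right)} + Q = \left(-781 - 754\right) \left(-1 + 3 \cdot 28\right) - 3449638 = - 1535 \left(-1 + 84\right) - 3449638 = \left(-1535\right) 83 - 3449638 = -127405 - 3449638 = -3577043$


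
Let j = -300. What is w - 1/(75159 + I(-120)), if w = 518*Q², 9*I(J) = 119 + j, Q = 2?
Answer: 1401189991/676250 ≈ 2072.0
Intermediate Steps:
I(J) = -181/9 (I(J) = (119 - 300)/9 = (⅑)*(-181) = -181/9)
w = 2072 (w = 518*2² = 518*4 = 2072)
w - 1/(75159 + I(-120)) = 2072 - 1/(75159 - 181/9) = 2072 - 1/676250/9 = 2072 - 1*9/676250 = 2072 - 9/676250 = 1401189991/676250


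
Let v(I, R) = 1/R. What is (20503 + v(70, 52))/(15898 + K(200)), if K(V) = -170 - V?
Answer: 1066157/807456 ≈ 1.3204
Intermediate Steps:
(20503 + v(70, 52))/(15898 + K(200)) = (20503 + 1/52)/(15898 + (-170 - 1*200)) = (20503 + 1/52)/(15898 + (-170 - 200)) = 1066157/(52*(15898 - 370)) = (1066157/52)/15528 = (1066157/52)*(1/15528) = 1066157/807456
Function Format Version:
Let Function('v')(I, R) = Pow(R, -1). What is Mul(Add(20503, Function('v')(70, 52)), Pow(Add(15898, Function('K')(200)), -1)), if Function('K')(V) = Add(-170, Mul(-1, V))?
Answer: Rational(1066157, 807456) ≈ 1.3204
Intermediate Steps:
Mul(Add(20503, Function('v')(70, 52)), Pow(Add(15898, Function('K')(200)), -1)) = Mul(Add(20503, Pow(52, -1)), Pow(Add(15898, Add(-170, Mul(-1, 200))), -1)) = Mul(Add(20503, Rational(1, 52)), Pow(Add(15898, Add(-170, -200)), -1)) = Mul(Rational(1066157, 52), Pow(Add(15898, -370), -1)) = Mul(Rational(1066157, 52), Pow(15528, -1)) = Mul(Rational(1066157, 52), Rational(1, 15528)) = Rational(1066157, 807456)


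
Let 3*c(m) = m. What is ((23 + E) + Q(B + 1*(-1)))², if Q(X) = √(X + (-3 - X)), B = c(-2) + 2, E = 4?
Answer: (27 + I*√3)² ≈ 726.0 + 93.531*I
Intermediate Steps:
c(m) = m/3
B = 4/3 (B = (⅓)*(-2) + 2 = -⅔ + 2 = 4/3 ≈ 1.3333)
Q(X) = I*√3 (Q(X) = √(-3) = I*√3)
((23 + E) + Q(B + 1*(-1)))² = ((23 + 4) + I*√3)² = (27 + I*√3)²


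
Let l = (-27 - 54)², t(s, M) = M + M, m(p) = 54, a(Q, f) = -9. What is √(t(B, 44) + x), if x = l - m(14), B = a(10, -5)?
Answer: √6595 ≈ 81.210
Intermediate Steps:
B = -9
t(s, M) = 2*M
l = 6561 (l = (-81)² = 6561)
x = 6507 (x = 6561 - 1*54 = 6561 - 54 = 6507)
√(t(B, 44) + x) = √(2*44 + 6507) = √(88 + 6507) = √6595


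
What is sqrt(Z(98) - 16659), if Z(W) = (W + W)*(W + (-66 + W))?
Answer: sqrt(8821) ≈ 93.920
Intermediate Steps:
Z(W) = 2*W*(-66 + 2*W) (Z(W) = (2*W)*(-66 + 2*W) = 2*W*(-66 + 2*W))
sqrt(Z(98) - 16659) = sqrt(4*98*(-33 + 98) - 16659) = sqrt(4*98*65 - 16659) = sqrt(25480 - 16659) = sqrt(8821)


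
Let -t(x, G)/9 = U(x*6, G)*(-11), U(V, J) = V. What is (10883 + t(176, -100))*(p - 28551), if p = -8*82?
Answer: -3371276389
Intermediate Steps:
p = -656
t(x, G) = 594*x (t(x, G) = -9*x*6*(-11) = -9*6*x*(-11) = -(-594)*x = 594*x)
(10883 + t(176, -100))*(p - 28551) = (10883 + 594*176)*(-656 - 28551) = (10883 + 104544)*(-29207) = 115427*(-29207) = -3371276389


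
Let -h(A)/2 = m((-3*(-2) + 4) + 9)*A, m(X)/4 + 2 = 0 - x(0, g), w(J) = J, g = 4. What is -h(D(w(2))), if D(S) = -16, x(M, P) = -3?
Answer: -128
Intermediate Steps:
m(X) = 4 (m(X) = -8 + 4*(0 - 1*(-3)) = -8 + 4*(0 + 3) = -8 + 4*3 = -8 + 12 = 4)
h(A) = -8*A
-h(D(w(2))) = -(-8)*(-16) = -1*128 = -128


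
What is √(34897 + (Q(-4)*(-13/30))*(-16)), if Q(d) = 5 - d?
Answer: √873985/5 ≈ 186.97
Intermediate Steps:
√(34897 + (Q(-4)*(-13/30))*(-16)) = √(34897 + ((5 - 1*(-4))*(-13/30))*(-16)) = √(34897 + ((5 + 4)*(-13*1/30))*(-16)) = √(34897 + (9*(-13/30))*(-16)) = √(34897 - 39/10*(-16)) = √(34897 + 312/5) = √(174797/5) = √873985/5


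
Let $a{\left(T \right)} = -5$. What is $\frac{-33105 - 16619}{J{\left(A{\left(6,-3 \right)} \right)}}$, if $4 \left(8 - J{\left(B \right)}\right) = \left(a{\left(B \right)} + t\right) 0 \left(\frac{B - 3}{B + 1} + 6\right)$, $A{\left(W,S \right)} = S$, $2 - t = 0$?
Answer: $- \frac{12431}{2} \approx -6215.5$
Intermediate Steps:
$t = 2$ ($t = 2 - 0 = 2 + 0 = 2$)
$J{\left(B \right)} = 8$ ($J{\left(B \right)} = 8 - \frac{\left(-5 + 2\right) 0 \left(\frac{B - 3}{B + 1} + 6\right)}{4} = 8 - \frac{\left(-3\right) 0 \left(\frac{-3 + B}{1 + B} + 6\right)}{4} = 8 - \frac{0 \left(\frac{-3 + B}{1 + B} + 6\right)}{4} = 8 - \frac{0 \left(6 + \frac{-3 + B}{1 + B}\right)}{4} = 8 - 0 = 8 + 0 = 8$)
$\frac{-33105 - 16619}{J{\left(A{\left(6,-3 \right)} \right)}} = \frac{-33105 - 16619}{8} = \left(-49724\right) \frac{1}{8} = - \frac{12431}{2}$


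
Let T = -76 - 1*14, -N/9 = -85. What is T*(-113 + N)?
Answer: -58680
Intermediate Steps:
N = 765 (N = -9*(-85) = 765)
T = -90 (T = -76 - 14 = -90)
T*(-113 + N) = -90*(-113 + 765) = -90*652 = -58680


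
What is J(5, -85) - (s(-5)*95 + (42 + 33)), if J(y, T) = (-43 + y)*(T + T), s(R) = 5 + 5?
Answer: 5435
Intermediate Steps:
s(R) = 10
J(y, T) = 2*T*(-43 + y) (J(y, T) = (-43 + y)*(2*T) = 2*T*(-43 + y))
J(5, -85) - (s(-5)*95 + (42 + 33)) = 2*(-85)*(-43 + 5) - (10*95 + (42 + 33)) = 2*(-85)*(-38) - (950 + 75) = 6460 - 1*1025 = 6460 - 1025 = 5435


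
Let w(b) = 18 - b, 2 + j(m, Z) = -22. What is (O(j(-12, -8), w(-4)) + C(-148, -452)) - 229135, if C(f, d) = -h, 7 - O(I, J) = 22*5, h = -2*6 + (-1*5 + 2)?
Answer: -229223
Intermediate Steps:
j(m, Z) = -24 (j(m, Z) = -2 - 22 = -24)
h = -15 (h = -12 + (-5 + 2) = -12 - 3 = -15)
O(I, J) = -103 (O(I, J) = 7 - 22*5 = 7 - 1*110 = 7 - 110 = -103)
C(f, d) = 15 (C(f, d) = -1*(-15) = 15)
(O(j(-12, -8), w(-4)) + C(-148, -452)) - 229135 = (-103 + 15) - 229135 = -88 - 229135 = -229223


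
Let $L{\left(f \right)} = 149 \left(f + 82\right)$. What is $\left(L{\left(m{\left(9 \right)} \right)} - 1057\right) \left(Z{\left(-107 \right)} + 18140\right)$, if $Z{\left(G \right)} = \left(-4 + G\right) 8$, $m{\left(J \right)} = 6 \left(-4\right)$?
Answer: $130856420$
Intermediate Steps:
$m{\left(J \right)} = -24$
$Z{\left(G \right)} = -32 + 8 G$
$L{\left(f \right)} = 12218 + 149 f$ ($L{\left(f \right)} = 149 \left(82 + f\right) = 12218 + 149 f$)
$\left(L{\left(m{\left(9 \right)} \right)} - 1057\right) \left(Z{\left(-107 \right)} + 18140\right) = \left(\left(12218 + 149 \left(-24\right)\right) - 1057\right) \left(\left(-32 + 8 \left(-107\right)\right) + 18140\right) = \left(\left(12218 - 3576\right) - 1057\right) \left(\left(-32 - 856\right) + 18140\right) = \left(8642 - 1057\right) \left(-888 + 18140\right) = 7585 \cdot 17252 = 130856420$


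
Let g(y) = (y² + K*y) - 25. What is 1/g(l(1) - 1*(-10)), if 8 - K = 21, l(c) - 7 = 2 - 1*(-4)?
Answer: 1/205 ≈ 0.0048781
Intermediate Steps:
l(c) = 13 (l(c) = 7 + (2 - 1*(-4)) = 7 + (2 + 4) = 7 + 6 = 13)
K = -13 (K = 8 - 1*21 = 8 - 21 = -13)
g(y) = -25 + y² - 13*y (g(y) = (y² - 13*y) - 25 = -25 + y² - 13*y)
1/g(l(1) - 1*(-10)) = 1/(-25 + (13 - 1*(-10))² - 13*(13 - 1*(-10))) = 1/(-25 + (13 + 10)² - 13*(13 + 10)) = 1/(-25 + 23² - 13*23) = 1/(-25 + 529 - 299) = 1/205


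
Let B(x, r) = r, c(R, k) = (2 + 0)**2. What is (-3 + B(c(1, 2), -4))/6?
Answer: -7/6 ≈ -1.1667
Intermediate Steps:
c(R, k) = 4 (c(R, k) = 2**2 = 4)
(-3 + B(c(1, 2), -4))/6 = (-3 - 4)/6 = -7*1/6 = -7/6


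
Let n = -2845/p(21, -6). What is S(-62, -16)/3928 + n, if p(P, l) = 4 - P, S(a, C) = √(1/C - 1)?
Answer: 2845/17 + I*√17/15712 ≈ 167.35 + 0.00026242*I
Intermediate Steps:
S(a, C) = √(-1 + 1/C)
n = 2845/17 (n = -2845/(4 - 1*21) = -2845/(4 - 21) = -2845/(-17) = -2845*(-1/17) = 2845/17 ≈ 167.35)
S(-62, -16)/3928 + n = √((1 - 1*(-16))/(-16))/3928 + 2845/17 = √(-(1 + 16)/16)*(1/3928) + 2845/17 = √(-1/16*17)*(1/3928) + 2845/17 = √(-17/16)*(1/3928) + 2845/17 = (I*√17/4)*(1/3928) + 2845/17 = I*√17/15712 + 2845/17 = 2845/17 + I*√17/15712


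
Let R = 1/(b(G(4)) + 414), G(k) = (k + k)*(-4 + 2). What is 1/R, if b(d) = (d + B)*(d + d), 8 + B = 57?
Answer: -642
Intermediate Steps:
B = 49 (B = -8 + 57 = 49)
G(k) = -4*k (G(k) = (2*k)*(-2) = -4*k)
b(d) = 2*d*(49 + d) (b(d) = (d + 49)*(d + d) = (49 + d)*(2*d) = 2*d*(49 + d))
R = -1/642 (R = 1/(2*(-4*4)*(49 - 4*4) + 414) = 1/(2*(-16)*(49 - 16) + 414) = 1/(2*(-16)*33 + 414) = 1/(-1056 + 414) = 1/(-642) = -1/642 ≈ -0.0015576)
1/R = 1/(-1/642) = -642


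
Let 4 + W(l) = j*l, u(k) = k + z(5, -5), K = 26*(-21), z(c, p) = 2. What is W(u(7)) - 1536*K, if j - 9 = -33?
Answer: 838436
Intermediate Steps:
K = -546
j = -24 (j = 9 - 33 = -24)
u(k) = 2 + k (u(k) = k + 2 = 2 + k)
W(l) = -4 - 24*l
W(u(7)) - 1536*K = (-4 - 24*(2 + 7)) - 1536*(-546) = (-4 - 24*9) + 838656 = (-4 - 216) + 838656 = -220 + 838656 = 838436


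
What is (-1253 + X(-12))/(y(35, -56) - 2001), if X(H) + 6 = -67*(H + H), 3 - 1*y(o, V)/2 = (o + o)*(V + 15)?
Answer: 349/3745 ≈ 0.093191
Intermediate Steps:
y(o, V) = 6 - 4*o*(15 + V) (y(o, V) = 6 - 2*(o + o)*(V + 15) = 6 - 2*2*o*(15 + V) = 6 - 4*o*(15 + V))
X(H) = -6 - 134*H (X(H) = -6 - 67*(H + H) = -6 - 134*H)
(-1253 + X(-12))/(y(35, -56) - 2001) = (-1253 + (-6 - 134*(-12)))/((6 - 60*35 - 4*(-56)*35) - 2001) = (-1253 + (-6 + 1608))/((6 - 2100 + 7840) - 2001) = (-1253 + 1602)/(5746 - 2001) = 349/3745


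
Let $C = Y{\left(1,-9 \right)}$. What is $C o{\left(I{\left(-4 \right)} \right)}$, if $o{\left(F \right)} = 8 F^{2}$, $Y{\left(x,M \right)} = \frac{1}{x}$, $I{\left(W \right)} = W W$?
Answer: $2048$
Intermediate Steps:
$I{\left(W \right)} = W^{2}$
$C = 1$ ($C = 1^{-1} = 1$)
$C o{\left(I{\left(-4 \right)} \right)} = 1 \cdot 8 \left(\left(-4\right)^{2}\right)^{2} = 1 \cdot 8 \cdot 16^{2} = 1 \cdot 8 \cdot 256 = 1 \cdot 2048 = 2048$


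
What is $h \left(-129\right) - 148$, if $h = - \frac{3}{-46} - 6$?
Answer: $\frac{28409}{46} \approx 617.59$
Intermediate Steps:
$h = - \frac{273}{46}$ ($h = \left(-3\right) \left(- \frac{1}{46}\right) - 6 = \frac{3}{46} - 6 = - \frac{273}{46} \approx -5.9348$)
$h \left(-129\right) - 148 = \left(- \frac{273}{46}\right) \left(-129\right) - 148 = \frac{35217}{46} - 148 = \frac{28409}{46}$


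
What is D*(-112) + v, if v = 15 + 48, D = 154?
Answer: -17185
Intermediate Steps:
v = 63
D*(-112) + v = 154*(-112) + 63 = -17248 + 63 = -17185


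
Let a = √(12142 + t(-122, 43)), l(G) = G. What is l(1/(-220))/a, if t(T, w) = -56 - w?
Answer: -√12043/2649460 ≈ -4.1420e-5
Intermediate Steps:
a = √12043 (a = √(12142 + (-56 - 1*43)) = √(12142 + (-56 - 43)) = √(12142 - 99) = √12043 ≈ 109.74)
l(1/(-220))/a = 1/((-220)*(√12043)) = -√12043/2649460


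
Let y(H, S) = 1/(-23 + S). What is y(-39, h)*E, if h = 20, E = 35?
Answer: -35/3 ≈ -11.667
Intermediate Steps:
y(-39, h)*E = 35/(-23 + 20) = 35/(-3) = -1/3*35 = -35/3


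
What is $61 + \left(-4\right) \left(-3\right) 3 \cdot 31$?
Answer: $1177$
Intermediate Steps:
$61 + \left(-4\right) \left(-3\right) 3 \cdot 31 = 61 + 12 \cdot 3 \cdot 31 = 61 + 36 \cdot 31 = 61 + 1116 = 1177$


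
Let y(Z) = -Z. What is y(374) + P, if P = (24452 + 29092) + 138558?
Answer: 191728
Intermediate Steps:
P = 192102 (P = 53544 + 138558 = 192102)
y(374) + P = -1*374 + 192102 = -374 + 192102 = 191728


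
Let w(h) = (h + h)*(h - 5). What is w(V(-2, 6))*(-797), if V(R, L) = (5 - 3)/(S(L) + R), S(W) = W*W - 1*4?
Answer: 117956/225 ≈ 524.25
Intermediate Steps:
S(W) = -4 + W**2 (S(W) = W**2 - 4 = -4 + W**2)
V(R, L) = 2/(-4 + R + L**2) (V(R, L) = (5 - 3)/((-4 + L**2) + R) = 2/(-4 + R + L**2))
w(h) = 2*h*(-5 + h) (w(h) = (2*h)*(-5 + h) = 2*h*(-5 + h))
w(V(-2, 6))*(-797) = (2*(2/(-4 - 2 + 6**2))*(-5 + 2/(-4 - 2 + 6**2)))*(-797) = (2*(2/(-4 - 2 + 36))*(-5 + 2/(-4 - 2 + 36)))*(-797) = (2*(2/30)*(-5 + 2/30))*(-797) = (2*(2*(1/30))*(-5 + 2*(1/30)))*(-797) = (2*(1/15)*(-5 + 1/15))*(-797) = (2*(1/15)*(-74/15))*(-797) = -148/225*(-797) = 117956/225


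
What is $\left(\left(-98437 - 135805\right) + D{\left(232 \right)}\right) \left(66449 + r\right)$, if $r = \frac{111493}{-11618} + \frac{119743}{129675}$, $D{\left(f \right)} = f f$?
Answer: $- \frac{99226543950358951}{8277825} \approx -1.1987 \cdot 10^{10}$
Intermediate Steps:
$D{\left(f \right)} = f^{2}$
$r = - \frac{1005129277}{115889550}$ ($r = 111493 \left(- \frac{1}{11618}\right) + 119743 \cdot \frac{1}{129675} = - \frac{111493}{11618} + \frac{9211}{9975} = - \frac{1005129277}{115889550} \approx -8.6732$)
$\left(\left(-98437 - 135805\right) + D{\left(232 \right)}\right) \left(66449 + r\right) = \left(\left(-98437 - 135805\right) + 232^{2}\right) \left(66449 - \frac{1005129277}{115889550}\right) = \left(\left(-98437 - 135805\right) + 53824\right) \frac{7699739578673}{115889550} = \left(-234242 + 53824\right) \frac{7699739578673}{115889550} = \left(-180418\right) \frac{7699739578673}{115889550} = - \frac{99226543950358951}{8277825}$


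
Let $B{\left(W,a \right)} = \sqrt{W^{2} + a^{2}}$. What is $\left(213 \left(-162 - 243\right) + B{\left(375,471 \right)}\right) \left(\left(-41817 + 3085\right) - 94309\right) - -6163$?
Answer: $11476788028 - 399123 \sqrt{40274} \approx 1.1397 \cdot 10^{10}$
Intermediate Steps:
$\left(213 \left(-162 - 243\right) + B{\left(375,471 \right)}\right) \left(\left(-41817 + 3085\right) - 94309\right) - -6163 = \left(213 \left(-162 - 243\right) + \sqrt{375^{2} + 471^{2}}\right) \left(\left(-41817 + 3085\right) - 94309\right) - -6163 = \left(213 \left(-405\right) + \sqrt{140625 + 221841}\right) \left(-38732 - 94309\right) + \left(6380 - 217\right) = \left(-86265 + \sqrt{362466}\right) \left(-133041\right) + 6163 = \left(-86265 + 3 \sqrt{40274}\right) \left(-133041\right) + 6163 = \left(11476781865 - 399123 \sqrt{40274}\right) + 6163 = 11476788028 - 399123 \sqrt{40274}$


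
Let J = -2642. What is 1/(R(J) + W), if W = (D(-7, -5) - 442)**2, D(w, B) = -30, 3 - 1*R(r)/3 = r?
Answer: 1/230719 ≈ 4.3343e-6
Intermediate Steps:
R(r) = 9 - 3*r
W = 222784 (W = (-30 - 442)**2 = (-472)**2 = 222784)
1/(R(J) + W) = 1/((9 - 3*(-2642)) + 222784) = 1/((9 + 7926) + 222784) = 1/(7935 + 222784) = 1/230719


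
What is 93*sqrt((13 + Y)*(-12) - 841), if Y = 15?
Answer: 93*I*sqrt(1177) ≈ 3190.6*I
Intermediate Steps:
93*sqrt((13 + Y)*(-12) - 841) = 93*sqrt((13 + 15)*(-12) - 841) = 93*sqrt(28*(-12) - 841) = 93*sqrt(-336 - 841) = 93*sqrt(-1177) = 93*(I*sqrt(1177)) = 93*I*sqrt(1177)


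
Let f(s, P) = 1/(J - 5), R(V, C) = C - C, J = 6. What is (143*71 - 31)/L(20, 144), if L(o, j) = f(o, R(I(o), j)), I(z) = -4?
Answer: 10122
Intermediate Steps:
R(V, C) = 0
f(s, P) = 1 (f(s, P) = 1/(6 - 5) = 1/1 = 1)
L(o, j) = 1
(143*71 - 31)/L(20, 144) = (143*71 - 31)/1 = (10153 - 31)*1 = 10122*1 = 10122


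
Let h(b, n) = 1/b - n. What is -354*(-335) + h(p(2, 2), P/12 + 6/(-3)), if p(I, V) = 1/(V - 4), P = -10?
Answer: 711545/6 ≈ 1.1859e+5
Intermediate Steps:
p(I, V) = 1/(-4 + V)
-354*(-335) + h(p(2, 2), P/12 + 6/(-3)) = -354*(-335) + (1/(1/(-4 + 2)) - (-10/12 + 6/(-3))) = 118590 + (1/(1/(-2)) - (-10*1/12 + 6*(-⅓))) = 118590 + (1/(-½) - (-⅚ - 2)) = 118590 + (-2 - 1*(-17/6)) = 118590 + (-2 + 17/6) = 118590 + ⅚ = 711545/6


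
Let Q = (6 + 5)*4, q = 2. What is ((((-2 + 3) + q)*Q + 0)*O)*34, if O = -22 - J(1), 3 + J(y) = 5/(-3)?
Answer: -77792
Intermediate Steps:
J(y) = -14/3 (J(y) = -3 + 5/(-3) = -3 + 5*(-1/3) = -3 - 5/3 = -14/3)
Q = 44 (Q = 11*4 = 44)
O = -52/3 (O = -22 - 1*(-14/3) = -22 + 14/3 = -52/3 ≈ -17.333)
((((-2 + 3) + q)*Q + 0)*O)*34 = ((((-2 + 3) + 2)*44 + 0)*(-52/3))*34 = (((1 + 2)*44 + 0)*(-52/3))*34 = ((3*44 + 0)*(-52/3))*34 = ((132 + 0)*(-52/3))*34 = (132*(-52/3))*34 = -2288*34 = -77792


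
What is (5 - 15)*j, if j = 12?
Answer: -120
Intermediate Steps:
(5 - 15)*j = (5 - 15)*12 = -10*12 = -120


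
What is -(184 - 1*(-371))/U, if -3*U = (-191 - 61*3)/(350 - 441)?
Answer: 151515/374 ≈ 405.12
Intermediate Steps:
U = -374/273 (U = -(-191 - 61*3)/(3*(350 - 441)) = -(-191 - 183)/(3*(-91)) = -(-374)*(-1)/(3*91) = -⅓*374/91 = -374/273 ≈ -1.3700)
-(184 - 1*(-371))/U = -(184 - 1*(-371))/(-374/273) = -(184 + 371)*(-273)/374 = -555*(-273)/374 = -1*(-151515/374) = 151515/374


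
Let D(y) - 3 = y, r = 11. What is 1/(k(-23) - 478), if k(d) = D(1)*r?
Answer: -1/434 ≈ -0.0023041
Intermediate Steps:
D(y) = 3 + y
k(d) = 44 (k(d) = (3 + 1)*11 = 4*11 = 44)
1/(k(-23) - 478) = 1/(44 - 478) = 1/(-434) = -1/434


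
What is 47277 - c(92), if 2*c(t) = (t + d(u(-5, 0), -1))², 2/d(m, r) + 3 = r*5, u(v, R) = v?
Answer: 1378175/32 ≈ 43068.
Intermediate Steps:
d(m, r) = 2/(-3 + 5*r) (d(m, r) = 2/(-3 + r*5) = 2/(-3 + 5*r))
c(t) = (-¼ + t)²/2 (c(t) = (t + 2/(-3 + 5*(-1)))²/2 = (t + 2/(-3 - 5))²/2 = (t + 2/(-8))²/2 = (t + 2*(-⅛))²/2 = (t - ¼)²/2 = (-¼ + t)²/2)
47277 - c(92) = 47277 - (-1 + 4*92)²/32 = 47277 - (-1 + 368)²/32 = 47277 - 367²/32 = 47277 - 134689/32 = 1378175/32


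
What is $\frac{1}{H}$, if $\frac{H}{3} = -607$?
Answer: $- \frac{1}{1821} \approx -0.00054915$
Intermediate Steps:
$H = -1821$ ($H = 3 \left(-607\right) = -1821$)
$\frac{1}{H} = \frac{1}{-1821} = - \frac{1}{1821}$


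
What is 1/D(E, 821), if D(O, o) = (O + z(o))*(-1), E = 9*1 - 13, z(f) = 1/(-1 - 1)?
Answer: 2/9 ≈ 0.22222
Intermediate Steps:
z(f) = -½ (z(f) = 1/(-2) = -½)
E = -4 (E = 9 - 13 = -4)
D(O, o) = ½ - O (D(O, o) = (O - ½)*(-1) = (-½ + O)*(-1) = ½ - O)
1/D(E, 821) = 1/(½ - 1*(-4)) = 1/(½ + 4) = 1/(9/2) = 2/9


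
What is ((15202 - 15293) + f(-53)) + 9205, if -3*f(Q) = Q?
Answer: 27395/3 ≈ 9131.7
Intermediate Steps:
f(Q) = -Q/3
((15202 - 15293) + f(-53)) + 9205 = ((15202 - 15293) - ⅓*(-53)) + 9205 = (-91 + 53/3) + 9205 = -220/3 + 9205 = 27395/3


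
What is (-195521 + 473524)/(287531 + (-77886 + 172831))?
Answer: 278003/382476 ≈ 0.72685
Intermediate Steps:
(-195521 + 473524)/(287531 + (-77886 + 172831)) = 278003/(287531 + 94945) = 278003/382476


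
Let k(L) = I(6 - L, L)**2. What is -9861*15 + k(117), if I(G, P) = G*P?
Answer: 168514254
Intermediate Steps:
k(L) = L**2*(6 - L)**2 (k(L) = ((6 - L)*L)**2 = (L*(6 - L))**2 = L**2*(6 - L)**2)
-9861*15 + k(117) = -9861*15 + 117**2*(-6 + 117)**2 = -147915 + 13689*111**2 = -147915 + 13689*12321 = -147915 + 168662169 = 168514254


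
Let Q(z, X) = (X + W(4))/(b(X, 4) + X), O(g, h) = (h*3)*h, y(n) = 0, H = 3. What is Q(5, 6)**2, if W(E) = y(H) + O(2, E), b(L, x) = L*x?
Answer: 81/25 ≈ 3.2400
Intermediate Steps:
O(g, h) = 3*h**2 (O(g, h) = (3*h)*h = 3*h**2)
W(E) = 3*E**2 (W(E) = 0 + 3*E**2 = 3*E**2)
Q(z, X) = (48 + X)/(5*X) (Q(z, X) = (X + 3*4**2)/(X*4 + X) = (X + 3*16)/(4*X + X) = (X + 48)/((5*X)) = (48 + X)*(1/(5*X)) = (48 + X)/(5*X))
Q(5, 6)**2 = ((1/5)*(48 + 6)/6)**2 = ((1/5)*(1/6)*54)**2 = (9/5)**2 = 81/25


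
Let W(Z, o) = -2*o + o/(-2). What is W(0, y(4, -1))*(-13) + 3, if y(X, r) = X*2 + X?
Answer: 393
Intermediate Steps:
y(X, r) = 3*X (y(X, r) = 2*X + X = 3*X)
W(Z, o) = -5*o/2 (W(Z, o) = -2*o + o*(-1/2) = -2*o - o/2 = -5*o/2)
W(0, y(4, -1))*(-13) + 3 = -15*4/2*(-13) + 3 = -5/2*12*(-13) + 3 = -30*(-13) + 3 = 390 + 3 = 393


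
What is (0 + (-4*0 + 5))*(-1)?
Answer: -5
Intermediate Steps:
(0 + (-4*0 + 5))*(-1) = (0 + (0 + 5))*(-1) = (0 + 5)*(-1) = 5*(-1) = -5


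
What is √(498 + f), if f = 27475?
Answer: √27973 ≈ 167.25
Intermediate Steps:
√(498 + f) = √(498 + 27475) = √27973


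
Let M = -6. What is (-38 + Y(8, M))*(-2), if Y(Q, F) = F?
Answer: 88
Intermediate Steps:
(-38 + Y(8, M))*(-2) = (-38 - 6)*(-2) = -44*(-2) = 88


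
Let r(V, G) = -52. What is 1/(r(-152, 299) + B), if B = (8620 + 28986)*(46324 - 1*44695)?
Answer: 1/61260122 ≈ 1.6324e-8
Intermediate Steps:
B = 61260174 (B = 37606*(46324 - 44695) = 37606*1629 = 61260174)
1/(r(-152, 299) + B) = 1/(-52 + 61260174) = 1/61260122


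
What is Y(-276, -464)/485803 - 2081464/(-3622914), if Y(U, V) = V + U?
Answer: 504250249616/880011244971 ≈ 0.57300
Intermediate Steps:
Y(U, V) = U + V
Y(-276, -464)/485803 - 2081464/(-3622914) = (-276 - 464)/485803 - 2081464/(-3622914) = -740*1/485803 - 2081464*(-1/3622914) = -740/485803 + 1040732/1811457 = 504250249616/880011244971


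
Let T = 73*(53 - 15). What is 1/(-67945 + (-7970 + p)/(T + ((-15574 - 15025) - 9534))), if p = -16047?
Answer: -5337/362619034 ≈ -1.4718e-5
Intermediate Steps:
T = 2774 (T = 73*38 = 2774)
1/(-67945 + (-7970 + p)/(T + ((-15574 - 15025) - 9534))) = 1/(-67945 + (-7970 - 16047)/(2774 + ((-15574 - 15025) - 9534))) = 1/(-67945 - 24017/(2774 + (-30599 - 9534))) = 1/(-67945 - 24017/(2774 - 40133)) = 1/(-67945 - 24017/(-37359)) = 1/(-67945 - 24017*(-1/37359)) = 1/(-67945 + 3431/5337) = 1/(-362619034/5337) = -5337/362619034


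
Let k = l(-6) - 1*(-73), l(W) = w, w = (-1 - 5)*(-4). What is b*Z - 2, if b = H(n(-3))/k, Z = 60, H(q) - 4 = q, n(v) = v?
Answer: -134/97 ≈ -1.3814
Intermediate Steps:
w = 24 (w = -6*(-4) = 24)
l(W) = 24
k = 97 (k = 24 - 1*(-73) = 24 + 73 = 97)
H(q) = 4 + q
b = 1/97 (b = (4 - 3)/97 = 1*(1/97) = 1/97 ≈ 0.010309)
b*Z - 2 = (1/97)*60 - 2 = 60/97 - 2 = -134/97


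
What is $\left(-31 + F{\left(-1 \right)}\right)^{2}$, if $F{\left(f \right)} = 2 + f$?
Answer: $900$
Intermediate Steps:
$\left(-31 + F{\left(-1 \right)}\right)^{2} = \left(-31 + \left(2 - 1\right)\right)^{2} = \left(-31 + 1\right)^{2} = \left(-30\right)^{2} = 900$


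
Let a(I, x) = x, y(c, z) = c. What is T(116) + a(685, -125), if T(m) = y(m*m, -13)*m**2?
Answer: 181063811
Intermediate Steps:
T(m) = m**4 (T(m) = (m*m)*m**2 = m**2*m**2 = m**4)
T(116) + a(685, -125) = 116**4 - 125 = 181063936 - 125 = 181063811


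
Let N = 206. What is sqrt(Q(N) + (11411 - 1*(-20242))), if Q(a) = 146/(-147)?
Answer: sqrt(13958535)/21 ≈ 177.91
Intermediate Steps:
Q(a) = -146/147 (Q(a) = 146*(-1/147) = -146/147)
sqrt(Q(N) + (11411 - 1*(-20242))) = sqrt(-146/147 + (11411 - 1*(-20242))) = sqrt(-146/147 + (11411 + 20242)) = sqrt(-146/147 + 31653) = sqrt(4652845/147) = sqrt(13958535)/21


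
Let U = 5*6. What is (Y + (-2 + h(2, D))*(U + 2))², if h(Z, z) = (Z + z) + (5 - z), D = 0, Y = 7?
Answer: 27889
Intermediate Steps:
U = 30
h(Z, z) = 5 + Z
(Y + (-2 + h(2, D))*(U + 2))² = (7 + (-2 + (5 + 2))*(30 + 2))² = (7 + (-2 + 7)*32)² = (7 + 5*32)² = (7 + 160)² = 167² = 27889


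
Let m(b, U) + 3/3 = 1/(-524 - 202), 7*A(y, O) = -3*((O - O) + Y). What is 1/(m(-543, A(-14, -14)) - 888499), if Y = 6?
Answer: -726/645051001 ≈ -1.1255e-6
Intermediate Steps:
A(y, O) = -18/7 (A(y, O) = (-3*((O - O) + 6))/7 = (-3*(0 + 6))/7 = (-3*6)/7 = (1/7)*(-18) = -18/7)
m(b, U) = -727/726 (m(b, U) = -1 + 1/(-524 - 202) = -1 + 1/(-726) = -1 - 1/726 = -727/726)
1/(m(-543, A(-14, -14)) - 888499) = 1/(-727/726 - 888499) = 1/(-645051001/726) = -726/645051001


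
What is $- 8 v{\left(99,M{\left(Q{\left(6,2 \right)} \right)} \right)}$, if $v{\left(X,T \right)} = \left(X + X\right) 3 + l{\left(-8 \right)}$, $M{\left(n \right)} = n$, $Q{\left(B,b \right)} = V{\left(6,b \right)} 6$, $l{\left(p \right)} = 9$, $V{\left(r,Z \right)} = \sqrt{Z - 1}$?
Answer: $-4824$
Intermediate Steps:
$V{\left(r,Z \right)} = \sqrt{-1 + Z}$
$Q{\left(B,b \right)} = 6 \sqrt{-1 + b}$ ($Q{\left(B,b \right)} = \sqrt{-1 + b} 6 = 6 \sqrt{-1 + b}$)
$v{\left(X,T \right)} = 9 + 6 X$ ($v{\left(X,T \right)} = \left(X + X\right) 3 + 9 = 2 X 3 + 9 = 6 X + 9 = 9 + 6 X$)
$- 8 v{\left(99,M{\left(Q{\left(6,2 \right)} \right)} \right)} = - 8 \left(9 + 6 \cdot 99\right) = - 8 \left(9 + 594\right) = \left(-8\right) 603 = -4824$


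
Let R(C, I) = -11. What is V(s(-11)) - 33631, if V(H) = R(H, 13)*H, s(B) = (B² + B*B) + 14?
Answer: -36447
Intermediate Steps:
s(B) = 14 + 2*B² (s(B) = (B² + B²) + 14 = 2*B² + 14 = 14 + 2*B²)
V(H) = -11*H
V(s(-11)) - 33631 = -11*(14 + 2*(-11)²) - 33631 = -11*(14 + 2*121) - 33631 = -11*(14 + 242) - 33631 = -11*256 - 33631 = -2816 - 33631 = -36447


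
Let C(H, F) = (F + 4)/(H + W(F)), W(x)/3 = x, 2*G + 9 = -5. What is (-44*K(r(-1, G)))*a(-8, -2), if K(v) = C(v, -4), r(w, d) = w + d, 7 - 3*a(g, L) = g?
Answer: 0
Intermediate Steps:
G = -7 (G = -9/2 + (½)*(-5) = -9/2 - 5/2 = -7)
a(g, L) = 7/3 - g/3
W(x) = 3*x
r(w, d) = d + w
C(H, F) = (4 + F)/(H + 3*F) (C(H, F) = (F + 4)/(H + 3*F) = (4 + F)/(H + 3*F))
K(v) = 0 (K(v) = (4 - 4)/(v + 3*(-4)) = 0/(v - 12) = 0/(-12 + v) = 0)
(-44*K(r(-1, G)))*a(-8, -2) = (-44*0)*(7/3 - ⅓*(-8)) = 0*(7/3 + 8/3) = 0*5 = 0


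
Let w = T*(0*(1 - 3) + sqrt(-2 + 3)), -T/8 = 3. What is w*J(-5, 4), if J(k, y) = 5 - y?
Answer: -24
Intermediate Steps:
T = -24 (T = -8*3 = -24)
w = -24 (w = -24*(0*(1 - 3) + sqrt(-2 + 3)) = -24*(0*(-2) + sqrt(1)) = -24*(0 + 1) = -24*1 = -24)
w*J(-5, 4) = -24*(5 - 1*4) = -24*(5 - 4) = -24*1 = -24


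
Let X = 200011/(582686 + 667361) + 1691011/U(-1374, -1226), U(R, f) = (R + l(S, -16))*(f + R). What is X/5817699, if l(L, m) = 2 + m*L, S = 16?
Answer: 80012156441/831962237603983200 ≈ 9.6173e-8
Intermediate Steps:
l(L, m) = 2 + L*m
U(R, f) = (-254 + R)*(R + f) (U(R, f) = (R + (2 + 16*(-16)))*(f + R) = (R + (2 - 256))*(R + f) = (R - 254)*(R + f) = (-254 + R)*(R + f))
X = 80012156441/143005376800 (X = 200011/(582686 + 667361) + 1691011/((-1374)**2 - 254*(-1374) - 254*(-1226) - 1374*(-1226)) = 200011/1250047 + 1691011/(1887876 + 348996 + 311404 + 1684524) = 200011*(1/1250047) + 1691011/4232800 = 200011/1250047 + 1691011*(1/4232800) = 200011/1250047 + 45703/114400 = 80012156441/143005376800 ≈ 0.55950)
X/5817699 = (80012156441/143005376800)/5817699 = (80012156441/143005376800)*(1/5817699) = 80012156441/831962237603983200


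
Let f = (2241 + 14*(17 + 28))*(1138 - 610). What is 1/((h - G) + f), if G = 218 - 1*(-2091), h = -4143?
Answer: 1/1509436 ≈ 6.6250e-7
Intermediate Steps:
G = 2309 (G = 218 + 2091 = 2309)
f = 1515888 (f = (2241 + 14*45)*528 = (2241 + 630)*528 = 2871*528 = 1515888)
1/((h - G) + f) = 1/((-4143 - 1*2309) + 1515888) = 1/((-4143 - 2309) + 1515888) = 1/(-6452 + 1515888) = 1/1509436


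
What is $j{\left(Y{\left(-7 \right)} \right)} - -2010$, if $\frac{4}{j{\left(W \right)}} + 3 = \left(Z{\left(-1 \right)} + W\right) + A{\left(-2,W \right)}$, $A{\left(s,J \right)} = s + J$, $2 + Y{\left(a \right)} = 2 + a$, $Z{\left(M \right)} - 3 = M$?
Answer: $\frac{34166}{17} \approx 2009.8$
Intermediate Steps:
$Z{\left(M \right)} = 3 + M$
$Y{\left(a \right)} = a$ ($Y{\left(a \right)} = -2 + \left(2 + a\right) = a$)
$A{\left(s,J \right)} = J + s$
$j{\left(W \right)} = \frac{4}{-3 + 2 W}$ ($j{\left(W \right)} = \frac{4}{-3 + \left(\left(\left(3 - 1\right) + W\right) + \left(W - 2\right)\right)} = \frac{4}{-3 + \left(\left(2 + W\right) + \left(-2 + W\right)\right)} = \frac{4}{-3 + 2 W}$)
$j{\left(Y{\left(-7 \right)} \right)} - -2010 = \frac{4}{-3 + 2 \left(-7\right)} - -2010 = \frac{4}{-3 - 14} + 2010 = \frac{4}{-17} + 2010 = 4 \left(- \frac{1}{17}\right) + 2010 = - \frac{4}{17} + 2010 = \frac{34166}{17}$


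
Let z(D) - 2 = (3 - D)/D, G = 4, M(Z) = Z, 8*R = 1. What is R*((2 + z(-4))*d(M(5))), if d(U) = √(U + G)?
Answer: 27/32 ≈ 0.84375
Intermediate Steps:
R = ⅛ (R = (⅛)*1 = ⅛ ≈ 0.12500)
d(U) = √(4 + U) (d(U) = √(U + 4) = √(4 + U))
z(D) = 2 + (3 - D)/D
R*((2 + z(-4))*d(M(5))) = ((2 + (3 - 4)/(-4))*√(4 + 5))/8 = ((2 - ¼*(-1))*√9)/8 = ((2 + ¼)*3)/8 = ((9/4)*3)/8 = (⅛)*(27/4) = 27/32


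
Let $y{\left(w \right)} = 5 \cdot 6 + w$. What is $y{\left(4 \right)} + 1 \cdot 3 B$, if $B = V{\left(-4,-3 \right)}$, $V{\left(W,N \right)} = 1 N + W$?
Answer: $13$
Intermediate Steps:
$V{\left(W,N \right)} = N + W$
$y{\left(w \right)} = 30 + w$
$B = -7$ ($B = -3 - 4 = -7$)
$y{\left(4 \right)} + 1 \cdot 3 B = \left(30 + 4\right) + 1 \cdot 3 \left(-7\right) = 34 + 3 \left(-7\right) = 34 - 21 = 13$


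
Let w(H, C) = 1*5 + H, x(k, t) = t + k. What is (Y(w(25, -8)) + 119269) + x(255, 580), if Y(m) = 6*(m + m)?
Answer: 120464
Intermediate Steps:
x(k, t) = k + t
w(H, C) = 5 + H
Y(m) = 12*m (Y(m) = 6*(2*m) = 12*m)
(Y(w(25, -8)) + 119269) + x(255, 580) = (12*(5 + 25) + 119269) + (255 + 580) = (12*30 + 119269) + 835 = (360 + 119269) + 835 = 119629 + 835 = 120464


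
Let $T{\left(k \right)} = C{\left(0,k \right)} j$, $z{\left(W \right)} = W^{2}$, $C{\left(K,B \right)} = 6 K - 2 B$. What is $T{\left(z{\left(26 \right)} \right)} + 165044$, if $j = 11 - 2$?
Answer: $152876$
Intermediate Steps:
$C{\left(K,B \right)} = - 2 B + 6 K$
$j = 9$ ($j = 11 - 2 = 9$)
$T{\left(k \right)} = - 18 k$ ($T{\left(k \right)} = \left(- 2 k + 6 \cdot 0\right) 9 = \left(- 2 k + 0\right) 9 = - 2 k 9 = - 18 k$)
$T{\left(z{\left(26 \right)} \right)} + 165044 = - 18 \cdot 26^{2} + 165044 = \left(-18\right) 676 + 165044 = -12168 + 165044 = 152876$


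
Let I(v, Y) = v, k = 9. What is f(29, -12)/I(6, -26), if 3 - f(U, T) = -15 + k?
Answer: 3/2 ≈ 1.5000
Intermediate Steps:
f(U, T) = 9 (f(U, T) = 3 - (-15 + 9) = 3 - 1*(-6) = 3 + 6 = 9)
f(29, -12)/I(6, -26) = 9/6 = 9*(⅙) = 3/2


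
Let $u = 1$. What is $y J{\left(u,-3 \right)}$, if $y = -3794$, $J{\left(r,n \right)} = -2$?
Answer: $7588$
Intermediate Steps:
$y J{\left(u,-3 \right)} = \left(-3794\right) \left(-2\right) = 7588$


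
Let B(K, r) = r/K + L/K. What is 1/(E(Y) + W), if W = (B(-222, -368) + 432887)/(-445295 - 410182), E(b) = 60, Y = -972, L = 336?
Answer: 94957947/5649426347 ≈ 0.016808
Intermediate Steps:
B(K, r) = 336/K + r/K (B(K, r) = r/K + 336/K = 336/K + r/K)
W = -48050473/94957947 (W = ((336 - 368)/(-222) + 432887)/(-445295 - 410182) = (-1/222*(-32) + 432887)/(-855477) = (16/111 + 432887)*(-1/855477) = (48050473/111)*(-1/855477) = -48050473/94957947 ≈ -0.50602)
1/(E(Y) + W) = 1/(60 - 48050473/94957947) = 1/(5649426347/94957947) = 94957947/5649426347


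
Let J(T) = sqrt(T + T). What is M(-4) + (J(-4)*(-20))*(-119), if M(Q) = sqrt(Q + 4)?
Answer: 4760*I*sqrt(2) ≈ 6731.7*I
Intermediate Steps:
J(T) = sqrt(2)*sqrt(T) (J(T) = sqrt(2*T) = sqrt(2)*sqrt(T))
M(Q) = sqrt(4 + Q)
M(-4) + (J(-4)*(-20))*(-119) = sqrt(4 - 4) + ((sqrt(2)*sqrt(-4))*(-20))*(-119) = sqrt(0) + ((sqrt(2)*(2*I))*(-20))*(-119) = 0 + ((2*I*sqrt(2))*(-20))*(-119) = 0 - 40*I*sqrt(2)*(-119) = 0 + 4760*I*sqrt(2) = 4760*I*sqrt(2)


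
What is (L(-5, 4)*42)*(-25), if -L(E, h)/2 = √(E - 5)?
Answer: 2100*I*√10 ≈ 6640.8*I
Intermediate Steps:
L(E, h) = -2*√(-5 + E) (L(E, h) = -2*√(E - 5) = -2*√(-5 + E))
(L(-5, 4)*42)*(-25) = (-2*√(-5 - 5)*42)*(-25) = (-2*I*√10*42)*(-25) = -84*I*√10*(-25) = 2100*I*√10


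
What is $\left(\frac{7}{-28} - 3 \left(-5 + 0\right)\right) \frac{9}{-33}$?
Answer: $- \frac{177}{44} \approx -4.0227$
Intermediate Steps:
$\left(\frac{7}{-28} - 3 \left(-5 + 0\right)\right) \frac{9}{-33} = \left(7 \left(- \frac{1}{28}\right) - -15\right) 9 \left(- \frac{1}{33}\right) = \left(- \frac{1}{4} + 15\right) \left(- \frac{3}{11}\right) = \frac{59}{4} \left(- \frac{3}{11}\right) = - \frac{177}{44}$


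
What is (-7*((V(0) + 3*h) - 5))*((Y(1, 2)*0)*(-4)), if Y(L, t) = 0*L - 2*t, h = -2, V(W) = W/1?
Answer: 0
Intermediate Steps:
V(W) = W (V(W) = W*1 = W)
Y(L, t) = -2*t (Y(L, t) = 0 - 2*t = -2*t)
(-7*((V(0) + 3*h) - 5))*((Y(1, 2)*0)*(-4)) = (-7*((0 + 3*(-2)) - 5))*((-2*2*0)*(-4)) = (-7*((0 - 6) - 5))*(-4*0*(-4)) = (-7*(-6 - 5))*(0*(-4)) = -7*(-11)*0 = 77*0 = 0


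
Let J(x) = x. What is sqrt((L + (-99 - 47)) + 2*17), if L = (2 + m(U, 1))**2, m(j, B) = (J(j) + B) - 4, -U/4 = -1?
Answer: I*sqrt(103) ≈ 10.149*I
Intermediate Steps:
U = 4 (U = -4*(-1) = 4)
m(j, B) = -4 + B + j (m(j, B) = (j + B) - 4 = (B + j) - 4 = -4 + B + j)
L = 9 (L = (2 + (-4 + 1 + 4))**2 = (2 + 1)**2 = 3**2 = 9)
sqrt((L + (-99 - 47)) + 2*17) = sqrt((9 + (-99 - 47)) + 2*17) = sqrt((9 - 146) + 34) = sqrt(-137 + 34) = sqrt(-103) = I*sqrt(103)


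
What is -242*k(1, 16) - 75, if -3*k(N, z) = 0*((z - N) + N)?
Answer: -75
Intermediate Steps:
k(N, z) = 0 (k(N, z) = -0*((z - N) + N) = -0*z = -1/3*0 = 0)
-242*k(1, 16) - 75 = -242*0 - 75 = 0 - 75 = -75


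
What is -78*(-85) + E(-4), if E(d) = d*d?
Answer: 6646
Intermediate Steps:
E(d) = d²
-78*(-85) + E(-4) = -78*(-85) + (-4)² = 6630 + 16 = 6646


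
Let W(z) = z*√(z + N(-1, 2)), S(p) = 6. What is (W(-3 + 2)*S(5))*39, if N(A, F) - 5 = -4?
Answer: 0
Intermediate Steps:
N(A, F) = 1 (N(A, F) = 5 - 4 = 1)
W(z) = z*√(1 + z) (W(z) = z*√(z + 1) = z*√(1 + z))
(W(-3 + 2)*S(5))*39 = (((-3 + 2)*√(1 + (-3 + 2)))*6)*39 = (-√(1 - 1)*6)*39 = (-√0*6)*39 = (-1*0*6)*39 = (0*6)*39 = 0*39 = 0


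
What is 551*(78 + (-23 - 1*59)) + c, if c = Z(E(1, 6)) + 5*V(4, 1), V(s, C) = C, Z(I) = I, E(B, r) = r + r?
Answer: -2187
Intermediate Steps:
E(B, r) = 2*r
c = 17 (c = 2*6 + 5*1 = 12 + 5 = 17)
551*(78 + (-23 - 1*59)) + c = 551*(78 + (-23 - 1*59)) + 17 = 551*(78 + (-23 - 59)) + 17 = 551*(78 - 82) + 17 = 551*(-4) + 17 = -2204 + 17 = -2187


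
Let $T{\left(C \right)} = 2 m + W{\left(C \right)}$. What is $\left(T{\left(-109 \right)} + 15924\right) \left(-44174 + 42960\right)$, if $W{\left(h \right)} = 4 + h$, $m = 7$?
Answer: $-19221262$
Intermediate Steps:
$T{\left(C \right)} = 18 + C$ ($T{\left(C \right)} = 2 \cdot 7 + \left(4 + C\right) = 14 + \left(4 + C\right) = 18 + C$)
$\left(T{\left(-109 \right)} + 15924\right) \left(-44174 + 42960\right) = \left(\left(18 - 109\right) + 15924\right) \left(-44174 + 42960\right) = \left(-91 + 15924\right) \left(-1214\right) = 15833 \left(-1214\right) = -19221262$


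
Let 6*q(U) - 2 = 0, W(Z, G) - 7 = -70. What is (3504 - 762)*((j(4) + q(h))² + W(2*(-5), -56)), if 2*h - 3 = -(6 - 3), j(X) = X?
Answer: -363772/3 ≈ -1.2126e+5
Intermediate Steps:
W(Z, G) = -63 (W(Z, G) = 7 - 70 = -63)
h = 0 (h = 3/2 + (-(6 - 3))/2 = 3/2 + (-1*3)/2 = 3/2 + (½)*(-3) = 3/2 - 3/2 = 0)
q(U) = ⅓ (q(U) = ⅓ + (⅙)*0 = ⅓ + 0 = ⅓)
(3504 - 762)*((j(4) + q(h))² + W(2*(-5), -56)) = (3504 - 762)*((4 + ⅓)² - 63) = 2742*((13/3)² - 63) = 2742*(169/9 - 63) = 2742*(-398/9) = -363772/3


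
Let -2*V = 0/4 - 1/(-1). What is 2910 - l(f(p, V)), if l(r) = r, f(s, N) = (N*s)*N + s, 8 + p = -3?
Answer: 11695/4 ≈ 2923.8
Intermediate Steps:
p = -11 (p = -8 - 3 = -11)
V = -½ (V = -(0/4 - 1/(-1))/2 = -(0*(¼) - 1*(-1))/2 = -(0 + 1)/2 = -½*1 = -½ ≈ -0.50000)
f(s, N) = s + s*N² (f(s, N) = s*N² + s = s + s*N²)
2910 - l(f(p, V)) = 2910 - (-11)*(1 + (-½)²) = 2910 - (-11)*(1 + ¼) = 2910 - (-11)*5/4 = 2910 - 1*(-55/4) = 2910 + 55/4 = 11695/4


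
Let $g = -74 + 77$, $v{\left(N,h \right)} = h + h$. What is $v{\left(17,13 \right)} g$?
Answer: $78$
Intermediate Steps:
$v{\left(N,h \right)} = 2 h$
$g = 3$
$v{\left(17,13 \right)} g = 2 \cdot 13 \cdot 3 = 26 \cdot 3 = 78$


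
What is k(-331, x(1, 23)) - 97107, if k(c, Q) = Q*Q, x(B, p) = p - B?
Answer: -96623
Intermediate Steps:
k(c, Q) = Q**2
k(-331, x(1, 23)) - 97107 = (23 - 1*1)**2 - 97107 = (23 - 1)**2 - 97107 = 22**2 - 97107 = 484 - 97107 = -96623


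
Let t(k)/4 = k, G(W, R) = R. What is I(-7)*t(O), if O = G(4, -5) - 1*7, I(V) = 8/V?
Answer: 384/7 ≈ 54.857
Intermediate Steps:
O = -12 (O = -5 - 1*7 = -5 - 7 = -12)
t(k) = 4*k
I(-7)*t(O) = (8/(-7))*(4*(-12)) = (8*(-1/7))*(-48) = -8/7*(-48) = 384/7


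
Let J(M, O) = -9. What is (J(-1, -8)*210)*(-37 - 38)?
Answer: 141750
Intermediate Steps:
(J(-1, -8)*210)*(-37 - 38) = (-9*210)*(-37 - 38) = -1890*(-75) = 141750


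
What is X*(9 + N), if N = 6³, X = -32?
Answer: -7200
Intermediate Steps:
N = 216
X*(9 + N) = -32*(9 + 216) = -32*225 = -7200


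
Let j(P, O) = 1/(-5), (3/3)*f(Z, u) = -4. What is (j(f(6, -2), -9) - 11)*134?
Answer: -7504/5 ≈ -1500.8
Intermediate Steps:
f(Z, u) = -4
j(P, O) = -1/5
(j(f(6, -2), -9) - 11)*134 = (-1/5 - 11)*134 = -56/5*134 = -7504/5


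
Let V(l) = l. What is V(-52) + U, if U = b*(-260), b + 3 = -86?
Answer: 23088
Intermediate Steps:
b = -89 (b = -3 - 86 = -89)
U = 23140 (U = -89*(-260) = 23140)
V(-52) + U = -52 + 23140 = 23088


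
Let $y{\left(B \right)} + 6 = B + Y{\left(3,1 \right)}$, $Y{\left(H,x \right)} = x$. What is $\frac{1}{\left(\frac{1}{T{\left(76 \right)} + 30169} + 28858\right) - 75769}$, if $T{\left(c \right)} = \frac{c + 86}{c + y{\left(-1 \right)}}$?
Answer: $- \frac{1055996}{49537828321} \approx -2.1317 \cdot 10^{-5}$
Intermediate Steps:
$y{\left(B \right)} = -5 + B$ ($y{\left(B \right)} = -6 + \left(B + 1\right) = -6 + \left(1 + B\right) = -5 + B$)
$T{\left(c \right)} = \frac{86 + c}{-6 + c}$ ($T{\left(c \right)} = \frac{c + 86}{c - 6} = \frac{86 + c}{c - 6} = \frac{86 + c}{-6 + c}$)
$\frac{1}{\left(\frac{1}{T{\left(76 \right)} + 30169} + 28858\right) - 75769} = \frac{1}{\left(\frac{1}{\frac{86 + 76}{-6 + 76} + 30169} + 28858\right) - 75769} = \frac{1}{\left(\frac{1}{\frac{1}{70} \cdot 162 + 30169} + 28858\right) - 75769} = \frac{1}{\left(\frac{1}{\frac{81}{35} + 30169} + 28858\right) - 75769} = \frac{1}{\left(\frac{1}{\frac{1055996}{35}} + 28858\right) - 75769} = \frac{1}{\left(\frac{35}{1055996} + 28858\right) - 75769} = \frac{1}{\frac{30473932603}{1055996} - 75769} = \frac{1}{- \frac{49537828321}{1055996}} = - \frac{1055996}{49537828321}$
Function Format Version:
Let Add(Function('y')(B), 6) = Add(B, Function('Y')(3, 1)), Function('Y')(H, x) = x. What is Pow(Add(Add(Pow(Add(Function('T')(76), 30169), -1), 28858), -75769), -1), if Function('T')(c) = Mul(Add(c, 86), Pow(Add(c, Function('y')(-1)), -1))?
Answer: Rational(-1055996, 49537828321) ≈ -2.1317e-5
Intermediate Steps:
Function('y')(B) = Add(-5, B) (Function('y')(B) = Add(-6, Add(B, 1)) = Add(-6, Add(1, B)) = Add(-5, B))
Function('T')(c) = Mul(Pow(Add(-6, c), -1), Add(86, c)) (Function('T')(c) = Mul(Add(c, 86), Pow(Add(c, Add(-5, -1)), -1)) = Mul(Add(86, c), Pow(Add(c, -6), -1)) = Mul(Add(86, c), Pow(Add(-6, c), -1)) = Mul(Pow(Add(-6, c), -1), Add(86, c)))
Pow(Add(Add(Pow(Add(Function('T')(76), 30169), -1), 28858), -75769), -1) = Pow(Add(Add(Pow(Add(Mul(Pow(Add(-6, 76), -1), Add(86, 76)), 30169), -1), 28858), -75769), -1) = Pow(Add(Add(Pow(Add(Mul(Pow(70, -1), 162), 30169), -1), 28858), -75769), -1) = Pow(Add(Add(Pow(Add(Mul(Rational(1, 70), 162), 30169), -1), 28858), -75769), -1) = Pow(Add(Add(Pow(Add(Rational(81, 35), 30169), -1), 28858), -75769), -1) = Pow(Add(Add(Pow(Rational(1055996, 35), -1), 28858), -75769), -1) = Pow(Add(Add(Rational(35, 1055996), 28858), -75769), -1) = Pow(Add(Rational(30473932603, 1055996), -75769), -1) = Pow(Rational(-49537828321, 1055996), -1) = Rational(-1055996, 49537828321)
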